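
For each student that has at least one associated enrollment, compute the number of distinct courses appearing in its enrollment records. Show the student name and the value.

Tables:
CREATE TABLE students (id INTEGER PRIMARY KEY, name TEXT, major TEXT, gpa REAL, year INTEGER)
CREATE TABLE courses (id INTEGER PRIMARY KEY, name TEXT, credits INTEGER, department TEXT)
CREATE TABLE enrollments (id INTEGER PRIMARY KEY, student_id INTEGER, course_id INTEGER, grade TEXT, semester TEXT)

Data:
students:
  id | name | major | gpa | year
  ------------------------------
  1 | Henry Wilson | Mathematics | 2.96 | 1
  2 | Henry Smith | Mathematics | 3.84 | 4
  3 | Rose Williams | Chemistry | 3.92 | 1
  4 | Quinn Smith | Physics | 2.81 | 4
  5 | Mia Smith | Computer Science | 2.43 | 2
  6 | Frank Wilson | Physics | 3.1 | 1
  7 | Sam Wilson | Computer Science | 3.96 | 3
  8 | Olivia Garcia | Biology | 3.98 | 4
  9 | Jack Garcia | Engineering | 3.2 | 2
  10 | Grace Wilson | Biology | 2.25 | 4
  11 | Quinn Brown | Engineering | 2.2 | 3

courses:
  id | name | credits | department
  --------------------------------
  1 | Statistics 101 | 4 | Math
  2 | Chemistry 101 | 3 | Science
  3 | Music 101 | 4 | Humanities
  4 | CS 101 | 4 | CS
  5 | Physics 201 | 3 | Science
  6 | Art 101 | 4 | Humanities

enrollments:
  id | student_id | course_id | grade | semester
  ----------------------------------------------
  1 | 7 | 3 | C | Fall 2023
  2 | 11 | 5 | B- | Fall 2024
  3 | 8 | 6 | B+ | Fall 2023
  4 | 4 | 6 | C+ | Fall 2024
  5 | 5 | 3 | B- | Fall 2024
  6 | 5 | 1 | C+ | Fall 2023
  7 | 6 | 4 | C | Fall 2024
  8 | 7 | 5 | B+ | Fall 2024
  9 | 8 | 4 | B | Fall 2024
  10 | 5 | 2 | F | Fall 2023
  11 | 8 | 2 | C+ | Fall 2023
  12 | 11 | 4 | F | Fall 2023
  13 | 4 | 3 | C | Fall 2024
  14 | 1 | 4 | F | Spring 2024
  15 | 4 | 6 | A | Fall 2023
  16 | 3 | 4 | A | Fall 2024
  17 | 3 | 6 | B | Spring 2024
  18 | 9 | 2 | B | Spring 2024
SELECT p.name, COUNT(DISTINCT c.course_id) AS distinct_course_count FROM enrollments c JOIN students p ON c.student_id = p.id GROUP BY p.id, p.name

Execution result:
name | distinct_course_count
Henry Wilson | 1
Rose Williams | 2
Quinn Smith | 2
Mia Smith | 3
Frank Wilson | 1
Sam Wilson | 2
Olivia Garcia | 3
Jack Garcia | 1
Quinn Brown | 2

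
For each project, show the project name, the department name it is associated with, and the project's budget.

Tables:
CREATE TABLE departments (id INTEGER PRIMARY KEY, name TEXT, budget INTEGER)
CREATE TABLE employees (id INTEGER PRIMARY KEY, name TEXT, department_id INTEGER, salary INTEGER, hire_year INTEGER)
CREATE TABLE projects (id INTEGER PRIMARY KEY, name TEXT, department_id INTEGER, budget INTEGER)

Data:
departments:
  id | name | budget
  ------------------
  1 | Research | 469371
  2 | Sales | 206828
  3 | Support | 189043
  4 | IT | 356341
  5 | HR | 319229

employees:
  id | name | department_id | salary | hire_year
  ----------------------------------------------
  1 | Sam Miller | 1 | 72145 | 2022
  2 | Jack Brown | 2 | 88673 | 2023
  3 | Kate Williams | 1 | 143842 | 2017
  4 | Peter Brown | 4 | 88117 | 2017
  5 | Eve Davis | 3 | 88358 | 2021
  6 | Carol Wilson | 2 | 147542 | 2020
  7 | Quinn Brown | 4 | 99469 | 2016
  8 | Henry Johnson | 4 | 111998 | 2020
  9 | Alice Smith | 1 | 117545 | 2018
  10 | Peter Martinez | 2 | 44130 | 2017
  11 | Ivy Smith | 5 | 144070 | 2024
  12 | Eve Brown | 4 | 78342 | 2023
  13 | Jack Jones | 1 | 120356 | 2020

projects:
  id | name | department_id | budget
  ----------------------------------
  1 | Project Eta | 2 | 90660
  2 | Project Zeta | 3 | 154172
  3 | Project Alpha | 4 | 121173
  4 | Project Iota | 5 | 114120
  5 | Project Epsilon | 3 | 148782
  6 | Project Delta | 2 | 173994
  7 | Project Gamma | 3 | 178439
SELECT c.name, p.name AS department, c.budget FROM projects c JOIN departments p ON c.department_id = p.id

Execution result:
name | department | budget
Project Eta | Sales | 90660
Project Zeta | Support | 154172
Project Alpha | IT | 121173
Project Iota | HR | 114120
Project Epsilon | Support | 148782
Project Delta | Sales | 173994
Project Gamma | Support | 178439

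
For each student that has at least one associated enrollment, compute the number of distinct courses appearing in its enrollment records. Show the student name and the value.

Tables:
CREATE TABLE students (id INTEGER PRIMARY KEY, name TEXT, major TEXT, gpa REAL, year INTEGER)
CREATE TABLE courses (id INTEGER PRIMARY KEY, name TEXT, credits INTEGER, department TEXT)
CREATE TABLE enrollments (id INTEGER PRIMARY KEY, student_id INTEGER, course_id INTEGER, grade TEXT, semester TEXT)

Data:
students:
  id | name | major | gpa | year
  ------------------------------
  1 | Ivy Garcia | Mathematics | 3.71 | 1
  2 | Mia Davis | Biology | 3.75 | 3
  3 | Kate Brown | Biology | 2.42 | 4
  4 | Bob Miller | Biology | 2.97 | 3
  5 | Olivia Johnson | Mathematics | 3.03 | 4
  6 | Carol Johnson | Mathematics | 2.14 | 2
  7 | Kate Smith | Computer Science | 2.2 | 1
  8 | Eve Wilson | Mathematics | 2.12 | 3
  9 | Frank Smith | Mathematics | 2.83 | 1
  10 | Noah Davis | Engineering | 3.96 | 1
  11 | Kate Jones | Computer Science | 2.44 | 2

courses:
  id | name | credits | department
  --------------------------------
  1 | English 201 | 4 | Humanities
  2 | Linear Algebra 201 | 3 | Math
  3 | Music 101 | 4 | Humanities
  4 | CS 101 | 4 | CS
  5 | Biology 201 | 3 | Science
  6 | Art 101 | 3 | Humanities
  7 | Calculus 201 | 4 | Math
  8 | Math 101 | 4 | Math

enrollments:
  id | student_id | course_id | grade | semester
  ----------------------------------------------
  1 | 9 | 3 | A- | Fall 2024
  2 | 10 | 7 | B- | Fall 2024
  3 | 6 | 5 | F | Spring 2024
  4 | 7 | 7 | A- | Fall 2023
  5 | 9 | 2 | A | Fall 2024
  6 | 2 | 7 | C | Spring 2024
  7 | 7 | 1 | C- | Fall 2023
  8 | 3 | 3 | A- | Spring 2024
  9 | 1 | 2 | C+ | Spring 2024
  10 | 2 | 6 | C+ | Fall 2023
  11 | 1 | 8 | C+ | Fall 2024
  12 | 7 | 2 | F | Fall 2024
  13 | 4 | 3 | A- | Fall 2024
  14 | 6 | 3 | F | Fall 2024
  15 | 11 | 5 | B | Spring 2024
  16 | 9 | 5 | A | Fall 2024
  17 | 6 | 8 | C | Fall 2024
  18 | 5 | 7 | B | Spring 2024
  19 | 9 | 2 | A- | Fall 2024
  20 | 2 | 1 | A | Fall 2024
SELECT p.name, COUNT(DISTINCT c.course_id) AS distinct_course_count FROM enrollments c JOIN students p ON c.student_id = p.id GROUP BY p.id, p.name

Execution result:
name | distinct_course_count
Ivy Garcia | 2
Mia Davis | 3
Kate Brown | 1
Bob Miller | 1
Olivia Johnson | 1
Carol Johnson | 3
Kate Smith | 3
Frank Smith | 3
Noah Davis | 1
Kate Jones | 1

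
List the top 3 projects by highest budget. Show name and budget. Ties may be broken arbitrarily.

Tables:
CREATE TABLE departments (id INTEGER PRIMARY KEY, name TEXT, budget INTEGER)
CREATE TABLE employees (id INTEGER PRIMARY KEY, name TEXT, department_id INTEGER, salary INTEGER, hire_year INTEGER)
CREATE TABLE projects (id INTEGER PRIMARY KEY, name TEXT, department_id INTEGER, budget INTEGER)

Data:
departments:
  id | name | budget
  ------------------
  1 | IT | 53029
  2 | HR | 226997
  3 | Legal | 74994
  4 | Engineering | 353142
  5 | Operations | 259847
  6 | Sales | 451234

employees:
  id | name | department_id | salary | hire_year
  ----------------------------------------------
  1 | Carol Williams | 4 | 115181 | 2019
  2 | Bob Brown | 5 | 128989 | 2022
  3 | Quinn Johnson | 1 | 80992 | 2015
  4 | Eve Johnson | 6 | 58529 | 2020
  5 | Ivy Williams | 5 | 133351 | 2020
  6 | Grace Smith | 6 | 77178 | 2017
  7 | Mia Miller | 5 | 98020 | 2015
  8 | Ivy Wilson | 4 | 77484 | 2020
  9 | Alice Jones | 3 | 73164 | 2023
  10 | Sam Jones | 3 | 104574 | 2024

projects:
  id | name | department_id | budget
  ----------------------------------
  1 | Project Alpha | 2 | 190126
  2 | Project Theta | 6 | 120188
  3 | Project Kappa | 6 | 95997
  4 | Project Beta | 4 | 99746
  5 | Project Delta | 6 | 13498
SELECT name, budget FROM projects ORDER BY budget DESC LIMIT 3

Execution result:
name | budget
Project Alpha | 190126
Project Theta | 120188
Project Beta | 99746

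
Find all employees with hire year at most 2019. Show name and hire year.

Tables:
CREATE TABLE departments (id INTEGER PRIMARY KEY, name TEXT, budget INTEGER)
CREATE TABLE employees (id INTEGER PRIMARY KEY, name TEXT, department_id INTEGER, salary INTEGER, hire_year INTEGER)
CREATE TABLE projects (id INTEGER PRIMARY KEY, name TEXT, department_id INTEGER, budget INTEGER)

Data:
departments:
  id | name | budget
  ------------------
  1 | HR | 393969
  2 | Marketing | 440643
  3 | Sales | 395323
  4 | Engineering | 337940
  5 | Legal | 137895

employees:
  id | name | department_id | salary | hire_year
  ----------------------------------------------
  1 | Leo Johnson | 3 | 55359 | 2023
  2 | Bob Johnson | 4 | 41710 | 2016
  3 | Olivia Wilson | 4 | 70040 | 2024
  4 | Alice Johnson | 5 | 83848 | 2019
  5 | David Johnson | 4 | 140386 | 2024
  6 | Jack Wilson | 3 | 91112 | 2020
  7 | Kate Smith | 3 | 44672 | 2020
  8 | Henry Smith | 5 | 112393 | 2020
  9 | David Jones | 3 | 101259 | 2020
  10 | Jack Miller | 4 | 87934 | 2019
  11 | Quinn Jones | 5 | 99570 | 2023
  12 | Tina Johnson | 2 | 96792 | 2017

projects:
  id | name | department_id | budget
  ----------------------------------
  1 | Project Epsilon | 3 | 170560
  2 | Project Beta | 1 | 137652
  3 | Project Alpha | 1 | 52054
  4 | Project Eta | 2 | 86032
SELECT name, hire_year FROM employees WHERE hire_year <= 2019

Execution result:
name | hire_year
Bob Johnson | 2016
Alice Johnson | 2019
Jack Miller | 2019
Tina Johnson | 2017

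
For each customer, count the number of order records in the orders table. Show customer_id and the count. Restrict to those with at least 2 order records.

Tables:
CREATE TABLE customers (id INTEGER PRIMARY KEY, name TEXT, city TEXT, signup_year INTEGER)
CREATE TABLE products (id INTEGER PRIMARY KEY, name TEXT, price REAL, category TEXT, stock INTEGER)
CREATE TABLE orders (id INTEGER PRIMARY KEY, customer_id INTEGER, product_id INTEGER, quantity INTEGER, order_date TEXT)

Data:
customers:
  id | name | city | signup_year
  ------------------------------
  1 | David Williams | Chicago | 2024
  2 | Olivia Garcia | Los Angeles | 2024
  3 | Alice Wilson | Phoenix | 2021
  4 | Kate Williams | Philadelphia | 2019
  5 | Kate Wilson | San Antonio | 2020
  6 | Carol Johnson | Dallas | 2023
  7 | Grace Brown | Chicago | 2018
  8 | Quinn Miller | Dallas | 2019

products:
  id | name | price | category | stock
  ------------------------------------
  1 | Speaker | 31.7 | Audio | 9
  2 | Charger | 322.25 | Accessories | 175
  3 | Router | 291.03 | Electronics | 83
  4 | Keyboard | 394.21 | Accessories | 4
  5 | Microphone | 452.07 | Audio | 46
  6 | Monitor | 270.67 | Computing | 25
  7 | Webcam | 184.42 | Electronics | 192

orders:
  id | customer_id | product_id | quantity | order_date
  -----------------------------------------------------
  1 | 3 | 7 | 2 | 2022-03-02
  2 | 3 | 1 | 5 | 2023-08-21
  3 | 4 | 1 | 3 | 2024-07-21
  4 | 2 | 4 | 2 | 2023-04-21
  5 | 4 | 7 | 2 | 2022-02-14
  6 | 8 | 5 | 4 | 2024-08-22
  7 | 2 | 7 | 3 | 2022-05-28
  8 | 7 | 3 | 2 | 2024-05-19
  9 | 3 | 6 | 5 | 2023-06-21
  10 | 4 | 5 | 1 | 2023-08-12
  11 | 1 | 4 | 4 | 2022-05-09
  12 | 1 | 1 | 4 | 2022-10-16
SELECT customer_id, COUNT(*) AS order_count FROM orders GROUP BY customer_id HAVING COUNT(*) >= 2

Execution result:
customer_id | order_count
1 | 2
2 | 2
3 | 3
4 | 3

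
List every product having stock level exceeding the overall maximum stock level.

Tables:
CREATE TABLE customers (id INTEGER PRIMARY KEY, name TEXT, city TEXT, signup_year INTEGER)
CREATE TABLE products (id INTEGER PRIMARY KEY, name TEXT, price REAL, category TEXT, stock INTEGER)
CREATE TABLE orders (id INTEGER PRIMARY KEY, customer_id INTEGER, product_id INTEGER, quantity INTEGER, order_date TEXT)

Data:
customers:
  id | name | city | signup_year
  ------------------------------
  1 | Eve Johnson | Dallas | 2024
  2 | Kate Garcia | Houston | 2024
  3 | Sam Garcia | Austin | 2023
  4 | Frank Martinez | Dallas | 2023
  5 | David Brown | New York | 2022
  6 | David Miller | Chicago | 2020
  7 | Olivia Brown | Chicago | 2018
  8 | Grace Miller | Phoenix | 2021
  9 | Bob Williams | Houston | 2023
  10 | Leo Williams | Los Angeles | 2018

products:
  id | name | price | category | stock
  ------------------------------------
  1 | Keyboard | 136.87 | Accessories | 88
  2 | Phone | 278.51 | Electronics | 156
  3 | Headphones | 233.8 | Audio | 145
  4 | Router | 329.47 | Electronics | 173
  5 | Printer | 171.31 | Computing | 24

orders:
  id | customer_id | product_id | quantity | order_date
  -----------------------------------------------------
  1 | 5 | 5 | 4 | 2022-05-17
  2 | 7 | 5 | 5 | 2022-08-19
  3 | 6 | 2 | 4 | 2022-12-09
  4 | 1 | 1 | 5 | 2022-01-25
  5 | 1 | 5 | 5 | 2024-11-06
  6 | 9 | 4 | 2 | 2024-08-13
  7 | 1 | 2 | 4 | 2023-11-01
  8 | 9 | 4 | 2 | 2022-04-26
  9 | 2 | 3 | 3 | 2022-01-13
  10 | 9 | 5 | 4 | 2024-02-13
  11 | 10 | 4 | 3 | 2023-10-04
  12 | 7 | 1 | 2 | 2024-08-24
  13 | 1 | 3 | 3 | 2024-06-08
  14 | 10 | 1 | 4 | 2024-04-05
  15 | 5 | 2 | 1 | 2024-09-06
SELECT name, stock FROM products WHERE stock > (SELECT MAX(stock) FROM products)

Execution result:
(no rows)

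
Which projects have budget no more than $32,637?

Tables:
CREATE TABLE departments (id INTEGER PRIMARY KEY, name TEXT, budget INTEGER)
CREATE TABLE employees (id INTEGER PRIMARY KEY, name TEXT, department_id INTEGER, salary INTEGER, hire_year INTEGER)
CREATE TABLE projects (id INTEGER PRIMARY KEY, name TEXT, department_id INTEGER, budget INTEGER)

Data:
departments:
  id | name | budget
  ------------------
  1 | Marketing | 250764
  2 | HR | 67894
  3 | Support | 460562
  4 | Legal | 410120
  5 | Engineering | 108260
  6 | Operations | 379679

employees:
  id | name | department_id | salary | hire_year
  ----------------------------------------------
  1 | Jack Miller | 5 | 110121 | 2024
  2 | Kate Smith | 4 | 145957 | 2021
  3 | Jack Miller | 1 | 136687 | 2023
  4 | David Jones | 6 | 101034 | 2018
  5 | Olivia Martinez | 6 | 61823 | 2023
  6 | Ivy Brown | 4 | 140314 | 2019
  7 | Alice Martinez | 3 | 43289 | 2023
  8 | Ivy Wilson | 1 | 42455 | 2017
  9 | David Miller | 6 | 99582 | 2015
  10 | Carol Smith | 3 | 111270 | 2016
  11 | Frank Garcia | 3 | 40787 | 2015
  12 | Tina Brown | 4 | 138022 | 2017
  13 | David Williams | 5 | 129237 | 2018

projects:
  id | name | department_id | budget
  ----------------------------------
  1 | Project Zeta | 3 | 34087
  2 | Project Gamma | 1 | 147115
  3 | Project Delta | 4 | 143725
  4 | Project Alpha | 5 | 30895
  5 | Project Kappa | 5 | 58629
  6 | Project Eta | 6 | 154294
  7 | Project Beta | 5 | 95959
SELECT name, budget FROM projects WHERE budget <= 32637

Execution result:
name | budget
Project Alpha | 30895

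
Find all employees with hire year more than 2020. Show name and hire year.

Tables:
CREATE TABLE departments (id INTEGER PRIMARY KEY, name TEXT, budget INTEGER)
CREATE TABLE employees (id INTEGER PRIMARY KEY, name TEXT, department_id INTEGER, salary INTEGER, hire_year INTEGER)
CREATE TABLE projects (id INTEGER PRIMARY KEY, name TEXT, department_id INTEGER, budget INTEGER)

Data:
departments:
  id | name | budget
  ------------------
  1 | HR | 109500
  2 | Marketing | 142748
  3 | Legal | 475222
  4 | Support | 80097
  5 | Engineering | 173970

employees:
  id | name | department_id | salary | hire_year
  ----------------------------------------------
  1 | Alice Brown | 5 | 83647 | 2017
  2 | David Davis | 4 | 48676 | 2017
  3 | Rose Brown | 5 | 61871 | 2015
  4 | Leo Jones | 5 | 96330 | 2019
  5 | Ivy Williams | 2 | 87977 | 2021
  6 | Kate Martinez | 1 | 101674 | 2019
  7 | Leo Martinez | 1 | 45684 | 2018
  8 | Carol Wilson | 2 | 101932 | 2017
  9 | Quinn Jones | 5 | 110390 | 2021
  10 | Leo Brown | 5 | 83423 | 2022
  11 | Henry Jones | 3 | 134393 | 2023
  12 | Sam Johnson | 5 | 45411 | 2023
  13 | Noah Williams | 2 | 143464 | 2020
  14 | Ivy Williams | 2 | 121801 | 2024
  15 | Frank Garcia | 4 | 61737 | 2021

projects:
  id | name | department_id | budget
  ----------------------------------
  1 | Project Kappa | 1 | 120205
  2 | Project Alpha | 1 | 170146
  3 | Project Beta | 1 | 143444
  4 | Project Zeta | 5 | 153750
SELECT name, hire_year FROM employees WHERE hire_year > 2020

Execution result:
name | hire_year
Ivy Williams | 2021
Quinn Jones | 2021
Leo Brown | 2022
Henry Jones | 2023
Sam Johnson | 2023
Ivy Williams | 2024
Frank Garcia | 2021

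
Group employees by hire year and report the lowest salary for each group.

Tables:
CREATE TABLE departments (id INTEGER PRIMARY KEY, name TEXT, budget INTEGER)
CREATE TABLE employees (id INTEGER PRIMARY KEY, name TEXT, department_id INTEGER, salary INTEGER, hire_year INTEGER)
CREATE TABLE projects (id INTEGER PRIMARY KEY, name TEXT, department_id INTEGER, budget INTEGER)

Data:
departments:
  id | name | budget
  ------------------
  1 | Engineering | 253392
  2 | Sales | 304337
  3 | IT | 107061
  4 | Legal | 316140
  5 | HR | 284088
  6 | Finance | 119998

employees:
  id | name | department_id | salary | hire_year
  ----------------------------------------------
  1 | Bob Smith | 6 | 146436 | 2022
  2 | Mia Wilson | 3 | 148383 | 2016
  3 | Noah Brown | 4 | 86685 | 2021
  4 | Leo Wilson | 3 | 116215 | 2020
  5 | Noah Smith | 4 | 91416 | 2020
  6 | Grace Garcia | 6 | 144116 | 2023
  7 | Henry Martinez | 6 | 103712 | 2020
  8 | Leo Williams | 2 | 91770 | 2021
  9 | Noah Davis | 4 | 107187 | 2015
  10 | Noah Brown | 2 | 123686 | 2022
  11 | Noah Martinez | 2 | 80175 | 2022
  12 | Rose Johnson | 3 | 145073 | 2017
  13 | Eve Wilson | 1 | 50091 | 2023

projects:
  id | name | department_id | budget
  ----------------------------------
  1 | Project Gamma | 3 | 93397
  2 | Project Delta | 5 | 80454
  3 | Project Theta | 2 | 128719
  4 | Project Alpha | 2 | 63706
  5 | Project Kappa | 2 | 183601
SELECT hire_year, MIN(salary) AS min_salary FROM employees GROUP BY hire_year

Execution result:
hire_year | min_salary
2015 | 107187
2016 | 148383
2017 | 145073
2020 | 91416
2021 | 86685
2022 | 80175
2023 | 50091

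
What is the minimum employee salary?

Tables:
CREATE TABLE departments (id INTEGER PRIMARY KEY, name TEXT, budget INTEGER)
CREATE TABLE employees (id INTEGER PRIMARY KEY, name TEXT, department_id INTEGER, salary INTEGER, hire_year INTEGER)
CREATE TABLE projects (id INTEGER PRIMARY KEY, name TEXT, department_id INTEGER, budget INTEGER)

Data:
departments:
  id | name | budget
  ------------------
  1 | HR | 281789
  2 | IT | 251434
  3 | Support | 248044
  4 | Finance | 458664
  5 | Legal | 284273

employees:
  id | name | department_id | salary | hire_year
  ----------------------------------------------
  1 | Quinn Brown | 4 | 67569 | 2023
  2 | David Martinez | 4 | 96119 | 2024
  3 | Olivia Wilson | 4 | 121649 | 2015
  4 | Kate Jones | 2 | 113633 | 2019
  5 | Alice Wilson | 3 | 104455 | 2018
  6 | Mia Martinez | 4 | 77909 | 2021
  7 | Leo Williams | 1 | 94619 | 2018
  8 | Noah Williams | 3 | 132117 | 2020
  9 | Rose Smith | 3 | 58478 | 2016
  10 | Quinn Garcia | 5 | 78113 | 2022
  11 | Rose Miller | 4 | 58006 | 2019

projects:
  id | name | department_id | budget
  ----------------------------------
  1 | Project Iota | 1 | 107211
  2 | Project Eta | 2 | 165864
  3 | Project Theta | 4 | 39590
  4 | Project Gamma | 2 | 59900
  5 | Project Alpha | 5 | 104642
SELECT MIN(salary) FROM employees

Execution result:
58006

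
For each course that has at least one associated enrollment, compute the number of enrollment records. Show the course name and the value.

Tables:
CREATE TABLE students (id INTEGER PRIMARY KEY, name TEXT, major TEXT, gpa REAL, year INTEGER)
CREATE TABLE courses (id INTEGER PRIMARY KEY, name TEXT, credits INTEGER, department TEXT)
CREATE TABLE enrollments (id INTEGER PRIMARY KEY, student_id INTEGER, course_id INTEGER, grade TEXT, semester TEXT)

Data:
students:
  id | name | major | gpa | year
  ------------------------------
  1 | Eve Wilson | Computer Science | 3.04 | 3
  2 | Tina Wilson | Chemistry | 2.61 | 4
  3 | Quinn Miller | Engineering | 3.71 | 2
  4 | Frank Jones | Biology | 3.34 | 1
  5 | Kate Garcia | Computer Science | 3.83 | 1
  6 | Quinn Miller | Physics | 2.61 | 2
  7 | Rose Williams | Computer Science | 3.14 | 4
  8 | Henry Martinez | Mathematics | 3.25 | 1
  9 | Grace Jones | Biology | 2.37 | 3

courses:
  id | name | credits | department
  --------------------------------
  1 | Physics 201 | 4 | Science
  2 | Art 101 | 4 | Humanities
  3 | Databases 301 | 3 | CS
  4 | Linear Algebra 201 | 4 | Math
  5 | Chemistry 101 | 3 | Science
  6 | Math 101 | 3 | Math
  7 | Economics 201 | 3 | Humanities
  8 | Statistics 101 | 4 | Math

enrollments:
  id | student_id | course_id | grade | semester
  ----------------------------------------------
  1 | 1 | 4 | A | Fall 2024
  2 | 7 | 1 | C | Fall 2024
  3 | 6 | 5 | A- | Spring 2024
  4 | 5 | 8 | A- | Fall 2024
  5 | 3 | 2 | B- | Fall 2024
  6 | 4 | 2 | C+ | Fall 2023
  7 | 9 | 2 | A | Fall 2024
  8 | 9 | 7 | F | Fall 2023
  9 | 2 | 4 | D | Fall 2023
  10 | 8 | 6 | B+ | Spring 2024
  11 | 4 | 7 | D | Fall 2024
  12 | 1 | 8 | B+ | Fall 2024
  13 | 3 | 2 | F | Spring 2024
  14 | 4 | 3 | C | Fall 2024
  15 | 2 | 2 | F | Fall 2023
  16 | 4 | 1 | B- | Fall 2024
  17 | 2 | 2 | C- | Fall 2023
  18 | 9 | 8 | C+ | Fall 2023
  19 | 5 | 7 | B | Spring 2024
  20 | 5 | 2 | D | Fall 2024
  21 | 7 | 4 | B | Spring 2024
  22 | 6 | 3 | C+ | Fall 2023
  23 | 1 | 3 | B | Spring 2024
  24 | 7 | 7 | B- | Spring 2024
SELECT p.name, COUNT(*) AS n FROM enrollments c JOIN courses p ON c.course_id = p.id GROUP BY p.id, p.name

Execution result:
name | n
Physics 201 | 2
Art 101 | 7
Databases 301 | 3
Linear Algebra 201 | 3
Chemistry 101 | 1
Math 101 | 1
Economics 201 | 4
Statistics 101 | 3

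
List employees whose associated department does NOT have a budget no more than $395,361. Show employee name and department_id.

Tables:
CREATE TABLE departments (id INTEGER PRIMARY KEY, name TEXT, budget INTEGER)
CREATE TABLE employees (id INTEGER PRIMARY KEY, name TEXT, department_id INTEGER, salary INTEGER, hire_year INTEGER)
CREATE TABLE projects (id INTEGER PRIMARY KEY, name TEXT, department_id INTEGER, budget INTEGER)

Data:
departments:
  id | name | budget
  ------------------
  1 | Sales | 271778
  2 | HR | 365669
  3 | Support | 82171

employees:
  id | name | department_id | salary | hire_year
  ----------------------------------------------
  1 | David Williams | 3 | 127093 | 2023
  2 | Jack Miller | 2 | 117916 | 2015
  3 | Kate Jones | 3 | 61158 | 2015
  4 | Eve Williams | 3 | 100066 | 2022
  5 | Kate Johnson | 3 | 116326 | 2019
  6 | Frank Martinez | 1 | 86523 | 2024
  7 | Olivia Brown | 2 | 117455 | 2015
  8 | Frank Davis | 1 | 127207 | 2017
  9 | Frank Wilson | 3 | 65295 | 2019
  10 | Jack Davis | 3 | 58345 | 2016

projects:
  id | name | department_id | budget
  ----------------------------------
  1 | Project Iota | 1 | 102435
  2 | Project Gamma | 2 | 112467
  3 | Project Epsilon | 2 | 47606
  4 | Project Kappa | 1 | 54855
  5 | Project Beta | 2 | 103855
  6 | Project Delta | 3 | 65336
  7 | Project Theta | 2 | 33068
SELECT name, department_id FROM employees WHERE department_id NOT IN (SELECT id FROM departments WHERE budget <= 395361)

Execution result:
(no rows)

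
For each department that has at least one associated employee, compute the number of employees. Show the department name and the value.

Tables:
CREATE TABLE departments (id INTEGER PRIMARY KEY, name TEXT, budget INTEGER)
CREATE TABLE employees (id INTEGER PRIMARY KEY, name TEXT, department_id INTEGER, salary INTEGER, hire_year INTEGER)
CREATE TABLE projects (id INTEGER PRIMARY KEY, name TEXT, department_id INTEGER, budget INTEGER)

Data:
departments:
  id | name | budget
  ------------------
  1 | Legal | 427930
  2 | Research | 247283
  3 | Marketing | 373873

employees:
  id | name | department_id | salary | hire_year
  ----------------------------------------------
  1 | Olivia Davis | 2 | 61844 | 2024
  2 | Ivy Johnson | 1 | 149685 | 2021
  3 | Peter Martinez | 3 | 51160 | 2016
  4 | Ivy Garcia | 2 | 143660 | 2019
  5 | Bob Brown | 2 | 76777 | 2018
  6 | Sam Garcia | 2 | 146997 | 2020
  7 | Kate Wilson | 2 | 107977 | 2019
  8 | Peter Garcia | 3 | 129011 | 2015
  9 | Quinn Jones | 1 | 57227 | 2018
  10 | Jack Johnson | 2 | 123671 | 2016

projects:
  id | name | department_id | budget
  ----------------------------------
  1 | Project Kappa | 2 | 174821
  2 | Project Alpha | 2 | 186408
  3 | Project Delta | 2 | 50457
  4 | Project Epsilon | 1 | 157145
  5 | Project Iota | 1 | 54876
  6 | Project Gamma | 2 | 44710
SELECT p.name, COUNT(*) AS n FROM employees c JOIN departments p ON c.department_id = p.id GROUP BY p.id, p.name

Execution result:
name | n
Legal | 2
Research | 6
Marketing | 2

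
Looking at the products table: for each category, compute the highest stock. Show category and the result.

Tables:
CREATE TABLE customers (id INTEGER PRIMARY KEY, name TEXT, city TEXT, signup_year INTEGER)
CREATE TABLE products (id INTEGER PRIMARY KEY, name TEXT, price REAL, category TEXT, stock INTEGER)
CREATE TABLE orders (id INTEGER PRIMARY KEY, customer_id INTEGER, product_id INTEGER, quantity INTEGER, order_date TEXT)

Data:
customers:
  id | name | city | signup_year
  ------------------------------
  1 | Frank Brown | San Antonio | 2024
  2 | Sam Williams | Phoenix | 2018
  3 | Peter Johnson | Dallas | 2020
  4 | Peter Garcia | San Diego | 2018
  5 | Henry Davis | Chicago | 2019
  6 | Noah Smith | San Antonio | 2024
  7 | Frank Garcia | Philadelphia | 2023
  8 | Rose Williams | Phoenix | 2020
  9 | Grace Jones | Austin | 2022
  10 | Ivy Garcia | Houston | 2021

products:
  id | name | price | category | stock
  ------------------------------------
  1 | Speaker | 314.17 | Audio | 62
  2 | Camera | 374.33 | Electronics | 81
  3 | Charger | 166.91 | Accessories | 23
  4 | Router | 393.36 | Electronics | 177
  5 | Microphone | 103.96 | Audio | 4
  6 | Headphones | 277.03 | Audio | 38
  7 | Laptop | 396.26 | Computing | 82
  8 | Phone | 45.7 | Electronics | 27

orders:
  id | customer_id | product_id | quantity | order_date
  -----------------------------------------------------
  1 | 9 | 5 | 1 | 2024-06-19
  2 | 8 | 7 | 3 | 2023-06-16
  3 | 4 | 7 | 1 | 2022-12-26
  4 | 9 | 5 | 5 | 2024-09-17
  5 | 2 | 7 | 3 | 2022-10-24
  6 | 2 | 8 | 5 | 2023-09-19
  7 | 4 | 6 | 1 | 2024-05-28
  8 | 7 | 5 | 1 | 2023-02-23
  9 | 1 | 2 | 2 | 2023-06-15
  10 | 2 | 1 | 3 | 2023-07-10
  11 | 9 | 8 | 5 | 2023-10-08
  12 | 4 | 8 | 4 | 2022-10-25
SELECT category, MAX(stock) AS max_stock FROM products GROUP BY category

Execution result:
category | max_stock
Accessories | 23
Audio | 62
Computing | 82
Electronics | 177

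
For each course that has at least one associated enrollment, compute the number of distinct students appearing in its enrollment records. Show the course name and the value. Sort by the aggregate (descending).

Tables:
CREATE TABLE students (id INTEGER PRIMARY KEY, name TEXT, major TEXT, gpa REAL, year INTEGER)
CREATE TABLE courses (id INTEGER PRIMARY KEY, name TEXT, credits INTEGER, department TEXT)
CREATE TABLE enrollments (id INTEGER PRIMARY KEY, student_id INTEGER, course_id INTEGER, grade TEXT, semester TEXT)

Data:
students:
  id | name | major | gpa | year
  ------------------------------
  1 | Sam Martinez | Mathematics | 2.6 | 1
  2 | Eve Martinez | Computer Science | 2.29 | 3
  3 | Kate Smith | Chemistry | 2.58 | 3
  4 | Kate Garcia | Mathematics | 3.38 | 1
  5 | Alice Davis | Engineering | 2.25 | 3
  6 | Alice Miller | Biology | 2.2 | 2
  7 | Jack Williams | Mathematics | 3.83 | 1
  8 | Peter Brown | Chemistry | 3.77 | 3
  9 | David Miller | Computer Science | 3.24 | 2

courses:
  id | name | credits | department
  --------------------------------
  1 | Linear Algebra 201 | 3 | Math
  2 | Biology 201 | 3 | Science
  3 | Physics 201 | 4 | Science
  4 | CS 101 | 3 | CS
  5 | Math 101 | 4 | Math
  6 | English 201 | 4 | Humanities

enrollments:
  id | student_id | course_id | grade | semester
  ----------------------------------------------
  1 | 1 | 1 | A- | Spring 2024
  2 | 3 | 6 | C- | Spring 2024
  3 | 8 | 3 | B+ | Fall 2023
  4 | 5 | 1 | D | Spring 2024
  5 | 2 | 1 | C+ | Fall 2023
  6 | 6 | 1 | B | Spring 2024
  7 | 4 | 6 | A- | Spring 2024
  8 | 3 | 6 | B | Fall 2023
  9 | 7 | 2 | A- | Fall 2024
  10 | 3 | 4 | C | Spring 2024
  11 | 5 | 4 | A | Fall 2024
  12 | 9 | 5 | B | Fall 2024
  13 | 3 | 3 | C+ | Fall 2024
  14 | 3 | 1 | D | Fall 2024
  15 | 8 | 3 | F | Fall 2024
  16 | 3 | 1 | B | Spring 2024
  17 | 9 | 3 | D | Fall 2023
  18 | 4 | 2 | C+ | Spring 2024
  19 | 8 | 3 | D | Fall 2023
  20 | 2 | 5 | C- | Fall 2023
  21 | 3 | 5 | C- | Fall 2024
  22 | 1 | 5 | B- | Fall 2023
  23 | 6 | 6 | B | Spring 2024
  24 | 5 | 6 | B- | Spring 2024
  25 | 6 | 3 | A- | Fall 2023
SELECT p.name, COUNT(DISTINCT c.student_id) AS distinct_student_count FROM enrollments c JOIN courses p ON c.course_id = p.id GROUP BY p.id, p.name ORDER BY distinct_student_count DESC

Execution result:
name | distinct_student_count
Linear Algebra 201 | 5
Physics 201 | 4
Math 101 | 4
English 201 | 4
Biology 201 | 2
CS 101 | 2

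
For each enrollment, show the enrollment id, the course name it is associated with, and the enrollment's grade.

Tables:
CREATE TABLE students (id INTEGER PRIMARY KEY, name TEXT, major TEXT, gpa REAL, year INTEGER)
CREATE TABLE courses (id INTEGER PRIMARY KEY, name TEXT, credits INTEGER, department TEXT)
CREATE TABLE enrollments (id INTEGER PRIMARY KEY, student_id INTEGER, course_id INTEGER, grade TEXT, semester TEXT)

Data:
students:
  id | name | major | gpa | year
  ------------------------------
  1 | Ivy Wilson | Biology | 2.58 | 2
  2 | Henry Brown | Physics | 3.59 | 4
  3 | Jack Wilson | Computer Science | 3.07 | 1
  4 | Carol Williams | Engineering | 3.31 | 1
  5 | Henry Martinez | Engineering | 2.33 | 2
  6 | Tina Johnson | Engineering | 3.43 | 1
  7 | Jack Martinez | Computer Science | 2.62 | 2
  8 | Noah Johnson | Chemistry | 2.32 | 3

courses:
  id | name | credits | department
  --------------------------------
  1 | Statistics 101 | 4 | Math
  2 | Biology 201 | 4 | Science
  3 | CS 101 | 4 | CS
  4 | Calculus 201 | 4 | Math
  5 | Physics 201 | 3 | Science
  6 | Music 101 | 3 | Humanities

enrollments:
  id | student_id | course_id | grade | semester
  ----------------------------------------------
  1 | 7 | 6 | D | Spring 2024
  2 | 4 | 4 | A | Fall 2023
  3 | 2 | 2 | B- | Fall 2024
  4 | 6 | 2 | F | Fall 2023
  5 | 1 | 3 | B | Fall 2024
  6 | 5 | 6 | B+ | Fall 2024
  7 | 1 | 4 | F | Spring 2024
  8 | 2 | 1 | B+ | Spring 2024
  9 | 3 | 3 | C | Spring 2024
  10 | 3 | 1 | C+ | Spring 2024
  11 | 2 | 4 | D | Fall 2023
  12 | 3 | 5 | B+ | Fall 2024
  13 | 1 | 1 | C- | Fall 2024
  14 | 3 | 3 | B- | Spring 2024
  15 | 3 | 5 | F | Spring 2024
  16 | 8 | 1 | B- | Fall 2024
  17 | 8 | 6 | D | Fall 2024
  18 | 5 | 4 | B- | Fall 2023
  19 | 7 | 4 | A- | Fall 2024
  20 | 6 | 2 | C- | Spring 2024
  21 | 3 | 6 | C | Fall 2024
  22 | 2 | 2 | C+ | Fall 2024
SELECT c.id, p.name AS course, c.grade FROM enrollments c JOIN courses p ON c.course_id = p.id

Execution result:
id | course | grade
1 | Music 101 | D
2 | Calculus 201 | A
3 | Biology 201 | B-
4 | Biology 201 | F
5 | CS 101 | B
6 | Music 101 | B+
7 | Calculus 201 | F
8 | Statistics 101 | B+
9 | CS 101 | C
10 | Statistics 101 | C+
11 | Calculus 201 | D
12 | Physics 201 | B+
13 | Statistics 101 | C-
14 | CS 101 | B-
15 | Physics 201 | F
16 | Statistics 101 | B-
17 | Music 101 | D
18 | Calculus 201 | B-
19 | Calculus 201 | A-
20 | Biology 201 | C-
21 | Music 101 | C
22 | Biology 201 | C+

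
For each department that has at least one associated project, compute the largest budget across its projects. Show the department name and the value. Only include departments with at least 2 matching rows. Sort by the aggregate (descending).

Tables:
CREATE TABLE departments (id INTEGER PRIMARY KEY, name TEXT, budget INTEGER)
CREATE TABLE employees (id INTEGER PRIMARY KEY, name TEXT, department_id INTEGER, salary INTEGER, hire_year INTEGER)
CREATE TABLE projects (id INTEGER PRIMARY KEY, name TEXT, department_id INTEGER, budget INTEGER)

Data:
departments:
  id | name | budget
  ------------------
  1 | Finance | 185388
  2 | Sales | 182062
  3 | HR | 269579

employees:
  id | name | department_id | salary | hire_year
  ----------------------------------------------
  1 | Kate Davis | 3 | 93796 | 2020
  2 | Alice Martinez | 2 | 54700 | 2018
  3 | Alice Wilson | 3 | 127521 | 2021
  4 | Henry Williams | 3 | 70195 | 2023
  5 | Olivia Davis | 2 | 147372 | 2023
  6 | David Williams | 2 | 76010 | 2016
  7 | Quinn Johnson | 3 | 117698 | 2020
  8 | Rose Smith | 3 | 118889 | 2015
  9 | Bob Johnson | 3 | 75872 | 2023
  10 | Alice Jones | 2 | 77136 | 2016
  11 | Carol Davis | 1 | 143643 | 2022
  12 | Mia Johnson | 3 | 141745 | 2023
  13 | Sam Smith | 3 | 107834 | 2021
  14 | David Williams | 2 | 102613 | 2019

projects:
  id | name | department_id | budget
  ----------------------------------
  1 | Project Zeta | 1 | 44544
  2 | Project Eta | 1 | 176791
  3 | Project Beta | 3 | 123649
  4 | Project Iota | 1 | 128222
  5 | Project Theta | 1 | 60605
SELECT p.name, MAX(c.budget) AS max_budget FROM projects c JOIN departments p ON c.department_id = p.id GROUP BY p.id, p.name HAVING COUNT(*) >= 2 ORDER BY max_budget DESC

Execution result:
name | max_budget
Finance | 176791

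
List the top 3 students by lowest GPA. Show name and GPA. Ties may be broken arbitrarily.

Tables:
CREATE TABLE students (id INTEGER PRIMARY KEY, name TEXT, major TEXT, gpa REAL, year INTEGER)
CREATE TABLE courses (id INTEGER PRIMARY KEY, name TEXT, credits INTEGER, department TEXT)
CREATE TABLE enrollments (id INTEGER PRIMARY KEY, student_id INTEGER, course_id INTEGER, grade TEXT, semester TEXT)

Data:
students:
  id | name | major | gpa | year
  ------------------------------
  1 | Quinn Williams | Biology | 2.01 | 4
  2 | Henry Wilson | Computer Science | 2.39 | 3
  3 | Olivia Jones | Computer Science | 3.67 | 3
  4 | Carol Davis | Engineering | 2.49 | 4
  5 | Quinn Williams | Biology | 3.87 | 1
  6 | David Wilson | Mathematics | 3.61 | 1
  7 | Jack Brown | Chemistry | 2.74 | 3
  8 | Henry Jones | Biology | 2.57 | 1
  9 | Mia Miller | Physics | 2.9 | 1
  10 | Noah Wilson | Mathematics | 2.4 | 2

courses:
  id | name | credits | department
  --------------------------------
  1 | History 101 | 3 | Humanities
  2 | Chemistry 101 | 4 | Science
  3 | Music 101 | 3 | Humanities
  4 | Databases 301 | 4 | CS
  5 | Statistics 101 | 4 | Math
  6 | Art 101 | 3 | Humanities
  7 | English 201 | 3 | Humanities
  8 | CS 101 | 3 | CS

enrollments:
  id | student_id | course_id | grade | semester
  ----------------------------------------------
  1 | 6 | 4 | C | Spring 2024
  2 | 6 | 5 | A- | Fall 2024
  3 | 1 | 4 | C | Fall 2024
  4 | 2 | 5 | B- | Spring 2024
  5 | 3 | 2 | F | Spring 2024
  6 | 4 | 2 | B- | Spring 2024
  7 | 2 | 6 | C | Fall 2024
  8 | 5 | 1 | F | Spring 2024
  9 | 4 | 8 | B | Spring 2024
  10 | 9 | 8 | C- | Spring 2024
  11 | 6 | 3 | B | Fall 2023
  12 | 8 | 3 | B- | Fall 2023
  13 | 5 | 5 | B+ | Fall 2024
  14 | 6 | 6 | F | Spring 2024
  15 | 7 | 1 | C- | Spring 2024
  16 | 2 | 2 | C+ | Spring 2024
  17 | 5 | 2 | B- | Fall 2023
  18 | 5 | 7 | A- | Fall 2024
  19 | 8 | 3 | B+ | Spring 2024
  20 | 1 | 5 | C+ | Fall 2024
SELECT name, gpa FROM students ORDER BY gpa ASC LIMIT 3

Execution result:
name | gpa
Quinn Williams | 2.01
Henry Wilson | 2.39
Noah Wilson | 2.40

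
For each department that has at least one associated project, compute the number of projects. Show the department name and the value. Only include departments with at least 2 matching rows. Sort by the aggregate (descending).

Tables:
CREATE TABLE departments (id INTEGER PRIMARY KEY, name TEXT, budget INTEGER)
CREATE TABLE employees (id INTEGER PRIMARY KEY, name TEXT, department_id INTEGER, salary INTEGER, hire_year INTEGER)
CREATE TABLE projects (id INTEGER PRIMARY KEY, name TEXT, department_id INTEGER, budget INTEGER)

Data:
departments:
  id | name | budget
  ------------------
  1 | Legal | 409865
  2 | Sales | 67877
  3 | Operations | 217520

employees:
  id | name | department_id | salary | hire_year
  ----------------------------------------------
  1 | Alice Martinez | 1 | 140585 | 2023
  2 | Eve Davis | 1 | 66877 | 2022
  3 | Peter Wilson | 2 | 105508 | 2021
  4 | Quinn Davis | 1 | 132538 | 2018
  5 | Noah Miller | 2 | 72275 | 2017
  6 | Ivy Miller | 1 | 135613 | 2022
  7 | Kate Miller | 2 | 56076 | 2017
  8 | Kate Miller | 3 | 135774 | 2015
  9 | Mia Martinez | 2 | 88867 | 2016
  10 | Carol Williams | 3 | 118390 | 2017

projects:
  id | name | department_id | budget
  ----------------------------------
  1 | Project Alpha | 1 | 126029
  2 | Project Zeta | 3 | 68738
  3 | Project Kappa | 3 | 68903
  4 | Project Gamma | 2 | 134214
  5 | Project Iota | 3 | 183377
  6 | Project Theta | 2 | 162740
SELECT p.name, COUNT(*) AS n FROM projects c JOIN departments p ON c.department_id = p.id GROUP BY p.id, p.name HAVING COUNT(*) >= 2 ORDER BY n DESC

Execution result:
name | n
Operations | 3
Sales | 2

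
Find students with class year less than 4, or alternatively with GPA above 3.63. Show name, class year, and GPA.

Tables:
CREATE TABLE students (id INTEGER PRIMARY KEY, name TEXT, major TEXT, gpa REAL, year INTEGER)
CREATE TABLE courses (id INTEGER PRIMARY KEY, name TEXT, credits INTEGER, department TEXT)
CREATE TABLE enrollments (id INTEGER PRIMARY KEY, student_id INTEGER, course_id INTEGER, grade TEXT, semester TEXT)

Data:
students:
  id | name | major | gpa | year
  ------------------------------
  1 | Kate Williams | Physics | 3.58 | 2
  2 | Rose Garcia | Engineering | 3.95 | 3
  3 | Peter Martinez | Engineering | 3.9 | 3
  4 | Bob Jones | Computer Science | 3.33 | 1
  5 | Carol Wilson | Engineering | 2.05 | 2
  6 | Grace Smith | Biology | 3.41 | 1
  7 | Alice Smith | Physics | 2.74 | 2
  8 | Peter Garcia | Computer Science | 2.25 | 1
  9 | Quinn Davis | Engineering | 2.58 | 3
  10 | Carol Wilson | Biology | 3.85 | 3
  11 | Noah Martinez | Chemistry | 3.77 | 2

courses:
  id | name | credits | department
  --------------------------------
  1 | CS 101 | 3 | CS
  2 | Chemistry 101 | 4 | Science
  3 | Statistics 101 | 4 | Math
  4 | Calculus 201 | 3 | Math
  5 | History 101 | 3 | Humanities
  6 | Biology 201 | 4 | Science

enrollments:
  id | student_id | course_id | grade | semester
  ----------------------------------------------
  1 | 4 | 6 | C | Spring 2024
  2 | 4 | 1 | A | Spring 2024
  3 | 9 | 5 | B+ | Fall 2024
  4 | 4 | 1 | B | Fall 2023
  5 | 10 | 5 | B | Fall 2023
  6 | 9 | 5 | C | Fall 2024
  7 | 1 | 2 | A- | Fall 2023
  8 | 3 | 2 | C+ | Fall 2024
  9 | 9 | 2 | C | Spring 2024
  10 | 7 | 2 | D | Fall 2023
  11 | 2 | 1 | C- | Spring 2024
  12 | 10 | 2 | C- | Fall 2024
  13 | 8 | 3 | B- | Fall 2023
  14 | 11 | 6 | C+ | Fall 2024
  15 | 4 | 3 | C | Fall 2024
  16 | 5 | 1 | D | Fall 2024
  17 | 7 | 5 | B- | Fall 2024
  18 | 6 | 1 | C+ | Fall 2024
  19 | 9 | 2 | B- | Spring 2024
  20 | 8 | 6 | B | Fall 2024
SELECT name, year, gpa FROM students WHERE year < 4 OR gpa > 3.63

Execution result:
name | year | gpa
Kate Williams | 2 | 3.58
Rose Garcia | 3 | 3.95
Peter Martinez | 3 | 3.90
Bob Jones | 1 | 3.33
Carol Wilson | 2 | 2.05
Grace Smith | 1 | 3.41
Alice Smith | 2 | 2.74
Peter Garcia | 1 | 2.25
Quinn Davis | 3 | 2.58
Carol Wilson | 3 | 3.85
Noah Martinez | 2 | 3.77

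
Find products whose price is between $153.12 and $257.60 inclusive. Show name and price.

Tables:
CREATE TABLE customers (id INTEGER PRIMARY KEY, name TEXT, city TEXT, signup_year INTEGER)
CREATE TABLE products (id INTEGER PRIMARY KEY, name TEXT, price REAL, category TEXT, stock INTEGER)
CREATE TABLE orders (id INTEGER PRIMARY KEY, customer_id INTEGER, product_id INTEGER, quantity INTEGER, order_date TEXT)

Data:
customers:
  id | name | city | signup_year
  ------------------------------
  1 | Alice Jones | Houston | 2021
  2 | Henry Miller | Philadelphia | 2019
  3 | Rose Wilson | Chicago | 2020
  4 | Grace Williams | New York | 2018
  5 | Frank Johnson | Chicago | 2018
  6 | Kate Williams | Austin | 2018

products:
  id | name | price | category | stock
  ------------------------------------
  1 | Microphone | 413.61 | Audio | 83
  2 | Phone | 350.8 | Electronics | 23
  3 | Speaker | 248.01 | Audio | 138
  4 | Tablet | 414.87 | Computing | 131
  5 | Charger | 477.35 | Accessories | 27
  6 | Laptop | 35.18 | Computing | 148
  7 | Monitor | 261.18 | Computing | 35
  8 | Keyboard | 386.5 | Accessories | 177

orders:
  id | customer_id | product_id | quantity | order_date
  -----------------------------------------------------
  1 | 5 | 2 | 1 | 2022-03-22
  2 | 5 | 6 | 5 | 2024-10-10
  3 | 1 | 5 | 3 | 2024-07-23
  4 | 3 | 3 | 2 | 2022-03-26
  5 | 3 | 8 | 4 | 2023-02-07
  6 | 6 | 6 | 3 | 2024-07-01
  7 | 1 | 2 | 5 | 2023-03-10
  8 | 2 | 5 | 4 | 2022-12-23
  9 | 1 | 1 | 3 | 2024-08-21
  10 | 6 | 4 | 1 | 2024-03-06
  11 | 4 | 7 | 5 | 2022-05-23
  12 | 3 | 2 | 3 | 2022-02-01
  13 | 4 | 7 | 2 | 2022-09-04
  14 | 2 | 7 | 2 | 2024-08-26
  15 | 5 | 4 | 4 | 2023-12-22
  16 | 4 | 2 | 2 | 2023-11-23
SELECT name, price FROM products WHERE price BETWEEN 153.12 AND 257.6

Execution result:
name | price
Speaker | 248.01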